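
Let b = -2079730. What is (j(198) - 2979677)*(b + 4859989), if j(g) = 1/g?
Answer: -546762069631885/66 ≈ -8.2843e+12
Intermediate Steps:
(j(198) - 2979677)*(b + 4859989) = (1/198 - 2979677)*(-2079730 + 4859989) = (1/198 - 2979677)*2780259 = -589976045/198*2780259 = -546762069631885/66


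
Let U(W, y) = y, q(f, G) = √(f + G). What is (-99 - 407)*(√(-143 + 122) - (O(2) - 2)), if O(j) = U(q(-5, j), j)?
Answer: -506*I*√21 ≈ -2318.8*I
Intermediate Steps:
q(f, G) = √(G + f)
O(j) = j
(-99 - 407)*(√(-143 + 122) - (O(2) - 2)) = (-99 - 407)*(√(-143 + 122) - (2 - 2)) = -506*(√(-21) - 1*0) = -506*(I*√21 + 0) = -506*I*√21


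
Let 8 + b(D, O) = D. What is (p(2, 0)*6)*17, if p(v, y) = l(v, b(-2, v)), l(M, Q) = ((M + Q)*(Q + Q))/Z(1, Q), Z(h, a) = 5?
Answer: 3264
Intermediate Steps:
b(D, O) = -8 + D
l(M, Q) = 2*Q*(M + Q)/5 (l(M, Q) = ((M + Q)*(Q + Q))/5 = ((M + Q)*(2*Q))*(⅕) = (2*Q*(M + Q))*(⅕) = 2*Q*(M + Q)/5)
p(v, y) = 40 - 4*v (p(v, y) = 2*(-8 - 2)*(v + (-8 - 2))/5 = (⅖)*(-10)*(v - 10) = (⅖)*(-10)*(-10 + v) = 40 - 4*v)
(p(2, 0)*6)*17 = ((40 - 4*2)*6)*17 = ((40 - 8)*6)*17 = (32*6)*17 = 192*17 = 3264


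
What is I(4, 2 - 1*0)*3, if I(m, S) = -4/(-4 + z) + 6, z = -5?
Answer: 58/3 ≈ 19.333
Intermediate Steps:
I(m, S) = 58/9 (I(m, S) = -4/(-4 - 5) + 6 = -4/(-9) + 6 = -4*(-⅑) + 6 = 4/9 + 6 = 58/9)
I(4, 2 - 1*0)*3 = (58/9)*3 = 58/3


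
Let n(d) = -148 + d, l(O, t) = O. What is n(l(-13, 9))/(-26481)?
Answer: 23/3783 ≈ 0.0060798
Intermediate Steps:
n(l(-13, 9))/(-26481) = (-148 - 13)/(-26481) = -161*(-1/26481) = 23/3783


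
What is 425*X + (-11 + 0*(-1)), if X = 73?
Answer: 31014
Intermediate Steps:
425*X + (-11 + 0*(-1)) = 425*73 + (-11 + 0*(-1)) = 31025 + (-11 + 0) = 31025 - 11 = 31014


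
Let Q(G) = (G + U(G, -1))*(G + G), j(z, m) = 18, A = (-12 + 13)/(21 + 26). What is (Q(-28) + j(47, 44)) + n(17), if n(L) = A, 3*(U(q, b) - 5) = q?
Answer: 257845/141 ≈ 1828.7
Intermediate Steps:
U(q, b) = 5 + q/3
A = 1/47 ≈ 0.021277
n(L) = 1/47
Q(G) = 2*G*(5 + 4*G/3) (Q(G) = (G + (5 + G/3))*(G + G) = (5 + 4*G/3)*(2*G) = 2*G*(5 + 4*G/3))
(Q(-28) + j(47, 44)) + n(17) = ((⅔)*(-28)*(15 + 4*(-28)) + 18) + 1/47 = ((⅔)*(-28)*(15 - 112) + 18) + 1/47 = ((⅔)*(-28)*(-97) + 18) + 1/47 = (5432/3 + 18) + 1/47 = 5486/3 + 1/47 = 257845/141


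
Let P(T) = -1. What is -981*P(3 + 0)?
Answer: 981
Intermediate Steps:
-981*P(3 + 0) = -981*(-1) = 981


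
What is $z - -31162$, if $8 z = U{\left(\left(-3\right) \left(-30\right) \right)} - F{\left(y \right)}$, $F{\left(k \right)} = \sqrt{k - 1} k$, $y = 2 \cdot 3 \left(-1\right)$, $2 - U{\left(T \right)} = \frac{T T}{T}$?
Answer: $31151 + \frac{3 i \sqrt{7}}{4} \approx 31151.0 + 1.9843 i$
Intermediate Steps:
$U{\left(T \right)} = 2 - T$ ($U{\left(T \right)} = 2 - \frac{T T}{T} = 2 - \frac{T^{2}}{T} = 2 - T$)
$y = -6$ ($y = 6 \left(-1\right) = -6$)
$F{\left(k \right)} = k \sqrt{-1 + k}$ ($F{\left(k \right)} = \sqrt{-1 + k} k = k \sqrt{-1 + k}$)
$z = -11 + \frac{3 i \sqrt{7}}{4}$ ($z = \frac{\left(2 - \left(-3\right) \left(-30\right)\right) - - 6 \sqrt{-1 - 6}}{8} = \frac{\left(2 - 90\right) - - 6 \sqrt{-7}}{8} = \frac{\left(2 - 90\right) - - 6 i \sqrt{7}}{8} = \frac{-88 - - 6 i \sqrt{7}}{8} = \frac{-88 + 6 i \sqrt{7}}{8} = -11 + \frac{3 i \sqrt{7}}{4} \approx -11.0 + 1.9843 i$)
$z - -31162 = \left(-11 + \frac{3 i \sqrt{7}}{4}\right) - -31162 = \left(-11 + \frac{3 i \sqrt{7}}{4}\right) + 31162 = 31151 + \frac{3 i \sqrt{7}}{4}$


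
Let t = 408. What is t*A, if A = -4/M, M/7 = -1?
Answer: 1632/7 ≈ 233.14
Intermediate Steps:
M = -7 (M = 7*(-1) = -7)
A = 4/7 (A = -4/(-7) = -4*(-⅐) = 4/7 ≈ 0.57143)
t*A = 408*(4/7) = 1632/7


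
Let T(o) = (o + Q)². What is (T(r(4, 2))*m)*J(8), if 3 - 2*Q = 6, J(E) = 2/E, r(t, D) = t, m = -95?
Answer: -2375/16 ≈ -148.44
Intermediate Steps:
Q = -3/2 (Q = 3/2 - ½*6 = 3/2 - 3 = -3/2 ≈ -1.5000)
T(o) = (-3/2 + o)² (T(o) = (o - 3/2)² = (-3/2 + o)²)
(T(r(4, 2))*m)*J(8) = (((-3 + 2*4)²/4)*(-95))*(2/8) = (((-3 + 8)²/4)*(-95))*(2*(⅛)) = (((¼)*5²)*(-95))*(¼) = (((¼)*25)*(-95))*(¼) = ((25/4)*(-95))*(¼) = -2375/4*¼ = -2375/16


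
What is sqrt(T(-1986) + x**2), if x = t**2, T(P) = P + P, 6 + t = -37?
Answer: sqrt(3414829) ≈ 1847.9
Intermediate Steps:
t = -43 (t = -6 - 37 = -43)
T(P) = 2*P
x = 1849 (x = (-43)**2 = 1849)
sqrt(T(-1986) + x**2) = sqrt(2*(-1986) + 1849**2) = sqrt(-3972 + 3418801) = sqrt(3414829)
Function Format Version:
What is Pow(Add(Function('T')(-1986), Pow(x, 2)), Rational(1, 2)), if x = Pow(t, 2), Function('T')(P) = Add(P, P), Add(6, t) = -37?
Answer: Pow(3414829, Rational(1, 2)) ≈ 1847.9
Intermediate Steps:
t = -43 (t = Add(-6, -37) = -43)
Function('T')(P) = Mul(2, P)
x = 1849 (x = Pow(-43, 2) = 1849)
Pow(Add(Function('T')(-1986), Pow(x, 2)), Rational(1, 2)) = Pow(Add(Mul(2, -1986), Pow(1849, 2)), Rational(1, 2)) = Pow(Add(-3972, 3418801), Rational(1, 2)) = Pow(3414829, Rational(1, 2))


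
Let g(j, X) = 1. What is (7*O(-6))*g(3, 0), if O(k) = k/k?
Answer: 7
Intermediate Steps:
O(k) = 1
(7*O(-6))*g(3, 0) = (7*1)*1 = 7*1 = 7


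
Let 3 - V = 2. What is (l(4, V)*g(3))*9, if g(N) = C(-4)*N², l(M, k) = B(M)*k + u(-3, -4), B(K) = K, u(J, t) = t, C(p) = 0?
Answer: 0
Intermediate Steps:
V = 1 (V = 3 - 1*2 = 3 - 2 = 1)
l(M, k) = -4 + M*k (l(M, k) = M*k - 4 = -4 + M*k)
g(N) = 0 (g(N) = 0*N² = 0)
(l(4, V)*g(3))*9 = ((-4 + 4*1)*0)*9 = ((-4 + 4)*0)*9 = (0*0)*9 = 0*9 = 0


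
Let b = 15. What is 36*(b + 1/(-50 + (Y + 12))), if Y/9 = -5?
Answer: 44784/83 ≈ 539.57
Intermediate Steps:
Y = -45 (Y = 9*(-5) = -45)
36*(b + 1/(-50 + (Y + 12))) = 36*(15 + 1/(-50 + (-45 + 12))) = 36*(15 + 1/(-50 - 33)) = 36*(15 + 1/(-83)) = 36*(15 - 1/83) = 36*(1244/83) = 44784/83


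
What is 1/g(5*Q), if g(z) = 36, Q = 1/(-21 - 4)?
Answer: 1/36 ≈ 0.027778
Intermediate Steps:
Q = -1/25 (Q = 1/(-25) = -1/25 ≈ -0.040000)
1/g(5*Q) = 1/36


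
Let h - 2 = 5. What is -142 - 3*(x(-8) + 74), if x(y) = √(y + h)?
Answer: -364 - 3*I ≈ -364.0 - 3.0*I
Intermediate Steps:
h = 7 (h = 2 + 5 = 7)
x(y) = √(7 + y) (x(y) = √(y + 7) = √(7 + y))
-142 - 3*(x(-8) + 74) = -142 - 3*(√(7 - 8) + 74) = -142 - 3*(√(-1) + 74) = -142 - 3*(I + 74) = -142 - 3*(74 + I) = -142 + (-222 - 3*I) = -364 - 3*I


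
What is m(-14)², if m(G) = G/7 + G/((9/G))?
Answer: 31684/81 ≈ 391.16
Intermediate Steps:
m(G) = G/7 + G²/9 (m(G) = G*(⅐) + G*(G/9) = G/7 + G²/9)
m(-14)² = ((1/63)*(-14)*(9 + 7*(-14)))² = ((1/63)*(-14)*(9 - 98))² = ((1/63)*(-14)*(-89))² = (178/9)² = 31684/81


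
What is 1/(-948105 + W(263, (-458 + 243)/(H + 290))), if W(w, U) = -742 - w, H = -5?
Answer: -1/949110 ≈ -1.0536e-6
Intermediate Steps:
1/(-948105 + W(263, (-458 + 243)/(H + 290))) = 1/(-948105 + (-742 - 1*263)) = 1/(-948105 + (-742 - 263)) = 1/(-948105 - 1005) = 1/(-949110) = -1/949110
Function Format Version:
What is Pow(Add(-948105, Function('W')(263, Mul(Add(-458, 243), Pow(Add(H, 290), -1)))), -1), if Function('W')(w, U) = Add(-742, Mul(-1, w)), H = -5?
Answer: Rational(-1, 949110) ≈ -1.0536e-6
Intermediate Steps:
Pow(Add(-948105, Function('W')(263, Mul(Add(-458, 243), Pow(Add(H, 290), -1)))), -1) = Pow(Add(-948105, Add(-742, Mul(-1, 263))), -1) = Pow(Add(-948105, Add(-742, -263)), -1) = Pow(Add(-948105, -1005), -1) = Pow(-949110, -1) = Rational(-1, 949110)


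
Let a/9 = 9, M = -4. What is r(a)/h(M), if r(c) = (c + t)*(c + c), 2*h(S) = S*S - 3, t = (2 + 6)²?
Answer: 46980/13 ≈ 3613.8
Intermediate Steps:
t = 64 (t = 8² = 64)
a = 81 (a = 9*9 = 81)
h(S) = -3/2 + S²/2 (h(S) = (S*S - 3)/2 = (S² - 3)/2 = (-3 + S²)/2 = -3/2 + S²/2)
r(c) = 2*c*(64 + c) (r(c) = (c + 64)*(c + c) = (64 + c)*(2*c) = 2*c*(64 + c))
r(a)/h(M) = (2*81*(64 + 81))/(-3/2 + (½)*(-4)²) = (2*81*145)/(-3/2 + (½)*16) = 23490/(-3/2 + 8) = 23490/(13/2) = 23490*(2/13) = 46980/13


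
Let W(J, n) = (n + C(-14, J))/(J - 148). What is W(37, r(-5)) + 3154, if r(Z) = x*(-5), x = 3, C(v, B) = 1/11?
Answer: 3851198/1221 ≈ 3154.1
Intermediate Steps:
C(v, B) = 1/11
r(Z) = -15 (r(Z) = 3*(-5) = -15)
W(J, n) = (1/11 + n)/(-148 + J) (W(J, n) = (n + 1/11)/(J - 148) = (1/11 + n)/(-148 + J))
W(37, r(-5)) + 3154 = (1/11 - 15)/(-148 + 37) + 3154 = -164/11/(-111) + 3154 = -1/111*(-164/11) + 3154 = 164/1221 + 3154 = 3851198/1221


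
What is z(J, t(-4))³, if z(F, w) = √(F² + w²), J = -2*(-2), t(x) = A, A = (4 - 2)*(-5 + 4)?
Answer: 40*√5 ≈ 89.443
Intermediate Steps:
A = -2 (A = 2*(-1) = -2)
t(x) = -2
J = 4
z(J, t(-4))³ = (√(4² + (-2)²))³ = (√(16 + 4))³ = (√20)³ = (2*√5)³ = 40*√5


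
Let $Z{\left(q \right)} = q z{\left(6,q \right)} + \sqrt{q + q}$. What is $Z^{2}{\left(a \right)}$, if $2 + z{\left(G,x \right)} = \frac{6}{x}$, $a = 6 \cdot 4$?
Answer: $1812 - 336 \sqrt{3} \approx 1230.0$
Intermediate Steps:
$a = 24$
$z{\left(G,x \right)} = -2 + \frac{6}{x}$
$Z{\left(q \right)} = q \left(-2 + \frac{6}{q}\right) + \sqrt{2} \sqrt{q}$ ($Z{\left(q \right)} = q \left(-2 + \frac{6}{q}\right) + \sqrt{q + q} = q \left(-2 + \frac{6}{q}\right) + \sqrt{2 q} = q \left(-2 + \frac{6}{q}\right) + \sqrt{2} \sqrt{q}$)
$Z^{2}{\left(a \right)} = \left(6 - 48 + \sqrt{2} \sqrt{24}\right)^{2} = \left(6 - 48 + \sqrt{2} \cdot 2 \sqrt{6}\right)^{2} = \left(6 - 48 + 4 \sqrt{3}\right)^{2} = \left(-42 + 4 \sqrt{3}\right)^{2}$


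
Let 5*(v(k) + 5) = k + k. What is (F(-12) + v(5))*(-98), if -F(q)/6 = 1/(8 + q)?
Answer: 147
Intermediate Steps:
v(k) = -5 + 2*k/5 (v(k) = -5 + (k + k)/5 = -5 + (2*k)/5 = -5 + 2*k/5)
F(q) = -6/(8 + q)
(F(-12) + v(5))*(-98) = (-6/(8 - 12) + (-5 + (⅖)*5))*(-98) = (-6/(-4) + (-5 + 2))*(-98) = (-6*(-¼) - 3)*(-98) = (3/2 - 3)*(-98) = -3/2*(-98) = 147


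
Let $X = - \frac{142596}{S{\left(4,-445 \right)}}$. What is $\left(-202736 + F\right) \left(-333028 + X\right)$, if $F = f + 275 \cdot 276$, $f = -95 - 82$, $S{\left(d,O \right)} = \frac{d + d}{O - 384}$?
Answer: $- \frac{3669020085545}{2} \approx -1.8345 \cdot 10^{12}$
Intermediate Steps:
$S{\left(d,O \right)} = \frac{2 d}{-384 + O}$
$f = -177$ ($f = -95 - 82 = -177$)
$F = 75723$ ($F = -177 + 275 \cdot 276 = -177 + 75900 = 75723$)
$X = \frac{29553021}{2}$ ($X = - \frac{142596}{2 \cdot 4 \frac{1}{-384 - 445}} = - \frac{142596}{2 \cdot 4 \frac{1}{-829}} = - \frac{142596}{2 \cdot 4 \left(- \frac{1}{829}\right)} = - \frac{142596}{- \frac{8}{829}} = \left(-142596\right) \left(- \frac{829}{8}\right) = \frac{29553021}{2} \approx 1.4777 \cdot 10^{7}$)
$\left(-202736 + F\right) \left(-333028 + X\right) = \left(-202736 + 75723\right) \left(-333028 + \frac{29553021}{2}\right) = \left(-127013\right) \frac{28886965}{2} = - \frac{3669020085545}{2}$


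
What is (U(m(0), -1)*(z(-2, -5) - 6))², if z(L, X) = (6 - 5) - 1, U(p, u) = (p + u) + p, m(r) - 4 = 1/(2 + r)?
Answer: 2304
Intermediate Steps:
m(r) = 4 + 1/(2 + r)
U(p, u) = u + 2*p
z(L, X) = 0 (z(L, X) = 1 - 1 = 0)
(U(m(0), -1)*(z(-2, -5) - 6))² = ((-1 + 2*((9 + 4*0)/(2 + 0)))*(0 - 6))² = ((-1 + 2*((9 + 0)/2))*(-6))² = ((-1 + 2*((½)*9))*(-6))² = ((-1 + 2*(9/2))*(-6))² = ((-1 + 9)*(-6))² = (8*(-6))² = (-48)² = 2304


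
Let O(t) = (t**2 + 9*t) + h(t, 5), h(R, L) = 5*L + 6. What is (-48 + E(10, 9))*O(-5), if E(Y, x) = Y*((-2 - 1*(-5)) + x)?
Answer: 792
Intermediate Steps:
E(Y, x) = Y*(3 + x) (E(Y, x) = Y*((-2 + 5) + x) = Y*(3 + x))
h(R, L) = 6 + 5*L
O(t) = 31 + t**2 + 9*t (O(t) = (t**2 + 9*t) + (6 + 5*5) = (t**2 + 9*t) + (6 + 25) = (t**2 + 9*t) + 31 = 31 + t**2 + 9*t)
(-48 + E(10, 9))*O(-5) = (-48 + 10*(3 + 9))*(31 + (-5)**2 + 9*(-5)) = (-48 + 10*12)*(31 + 25 - 45) = (-48 + 120)*11 = 72*11 = 792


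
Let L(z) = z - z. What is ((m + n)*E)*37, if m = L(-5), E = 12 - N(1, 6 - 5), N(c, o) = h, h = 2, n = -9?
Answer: -3330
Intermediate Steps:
L(z) = 0
N(c, o) = 2
E = 10 (E = 12 - 1*2 = 12 - 2 = 10)
m = 0
((m + n)*E)*37 = ((0 - 9)*10)*37 = -9*10*37 = -90*37 = -3330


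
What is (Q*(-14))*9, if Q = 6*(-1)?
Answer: 756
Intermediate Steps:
Q = -6
(Q*(-14))*9 = -6*(-14)*9 = 84*9 = 756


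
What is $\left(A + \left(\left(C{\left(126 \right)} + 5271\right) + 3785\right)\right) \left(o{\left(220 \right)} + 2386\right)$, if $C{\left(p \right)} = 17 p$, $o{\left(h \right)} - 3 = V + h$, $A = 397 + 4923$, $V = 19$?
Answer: $43409304$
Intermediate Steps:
$A = 5320$
$o{\left(h \right)} = 22 + h$ ($o{\left(h \right)} = 3 + \left(19 + h\right) = 22 + h$)
$\left(A + \left(\left(C{\left(126 \right)} + 5271\right) + 3785\right)\right) \left(o{\left(220 \right)} + 2386\right) = \left(5320 + \left(\left(17 \cdot 126 + 5271\right) + 3785\right)\right) \left(\left(22 + 220\right) + 2386\right) = \left(5320 + \left(\left(2142 + 5271\right) + 3785\right)\right) \left(242 + 2386\right) = \left(5320 + \left(7413 + 3785\right)\right) 2628 = \left(5320 + 11198\right) 2628 = 16518 \cdot 2628 = 43409304$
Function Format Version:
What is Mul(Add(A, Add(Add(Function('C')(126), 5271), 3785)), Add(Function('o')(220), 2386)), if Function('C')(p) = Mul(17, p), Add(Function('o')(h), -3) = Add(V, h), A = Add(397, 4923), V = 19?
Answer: 43409304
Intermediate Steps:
A = 5320
Function('o')(h) = Add(22, h) (Function('o')(h) = Add(3, Add(19, h)) = Add(22, h))
Mul(Add(A, Add(Add(Function('C')(126), 5271), 3785)), Add(Function('o')(220), 2386)) = Mul(Add(5320, Add(Add(Mul(17, 126), 5271), 3785)), Add(Add(22, 220), 2386)) = Mul(Add(5320, Add(Add(2142, 5271), 3785)), Add(242, 2386)) = Mul(Add(5320, Add(7413, 3785)), 2628) = Mul(Add(5320, 11198), 2628) = Mul(16518, 2628) = 43409304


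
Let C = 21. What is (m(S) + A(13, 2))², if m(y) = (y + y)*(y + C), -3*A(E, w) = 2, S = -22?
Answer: 16900/9 ≈ 1877.8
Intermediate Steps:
A(E, w) = -⅔ (A(E, w) = -⅓*2 = -⅔)
m(y) = 2*y*(21 + y) (m(y) = (y + y)*(y + 21) = (2*y)*(21 + y) = 2*y*(21 + y))
(m(S) + A(13, 2))² = (2*(-22)*(21 - 22) - ⅔)² = (2*(-22)*(-1) - ⅔)² = (44 - ⅔)² = (130/3)² = 16900/9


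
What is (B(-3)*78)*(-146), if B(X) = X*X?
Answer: -102492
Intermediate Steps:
B(X) = X²
(B(-3)*78)*(-146) = ((-3)²*78)*(-146) = (9*78)*(-146) = 702*(-146) = -102492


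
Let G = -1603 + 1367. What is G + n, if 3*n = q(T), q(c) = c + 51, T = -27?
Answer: -228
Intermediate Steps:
q(c) = 51 + c
n = 8 (n = (51 - 27)/3 = (⅓)*24 = 8)
G = -236
G + n = -236 + 8 = -228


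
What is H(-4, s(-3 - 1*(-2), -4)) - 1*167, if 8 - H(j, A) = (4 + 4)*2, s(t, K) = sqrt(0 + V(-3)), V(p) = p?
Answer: -175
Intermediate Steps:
s(t, K) = I*sqrt(3) (s(t, K) = sqrt(0 - 3) = sqrt(-3) = I*sqrt(3))
H(j, A) = -8 (H(j, A) = 8 - (4 + 4)*2 = 8 - 8*2 = 8 - 1*16 = 8 - 16 = -8)
H(-4, s(-3 - 1*(-2), -4)) - 1*167 = -8 - 1*167 = -8 - 167 = -175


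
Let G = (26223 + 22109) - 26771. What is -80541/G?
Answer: -26847/7187 ≈ -3.7355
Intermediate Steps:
G = 21561 (G = 48332 - 26771 = 21561)
-80541/G = -80541/21561 = -80541*1/21561 = -26847/7187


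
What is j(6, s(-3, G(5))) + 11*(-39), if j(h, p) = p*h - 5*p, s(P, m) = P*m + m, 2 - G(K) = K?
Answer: -423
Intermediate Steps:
G(K) = 2 - K
s(P, m) = m + P*m
j(h, p) = -5*p + h*p (j(h, p) = h*p - 5*p = -5*p + h*p)
j(6, s(-3, G(5))) + 11*(-39) = ((2 - 1*5)*(1 - 3))*(-5 + 6) + 11*(-39) = ((2 - 5)*(-2))*1 - 429 = -3*(-2)*1 - 429 = 6*1 - 429 = 6 - 429 = -423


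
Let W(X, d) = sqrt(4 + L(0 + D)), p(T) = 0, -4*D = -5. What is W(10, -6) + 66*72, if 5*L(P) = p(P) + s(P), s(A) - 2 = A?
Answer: 4752 + sqrt(465)/10 ≈ 4754.2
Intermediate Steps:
D = 5/4 (D = -1/4*(-5) = 5/4 ≈ 1.2500)
s(A) = 2 + A
L(P) = 2/5 + P/5 (L(P) = (0 + (2 + P))/5 = (2 + P)/5 = 2/5 + P/5)
W(X, d) = sqrt(465)/10 (W(X, d) = sqrt(4 + (2/5 + (0 + 5/4)/5)) = sqrt(4 + (2/5 + (1/5)*(5/4))) = sqrt(4 + (2/5 + 1/4)) = sqrt(4 + 13/20) = sqrt(93/20) = sqrt(465)/10)
W(10, -6) + 66*72 = sqrt(465)/10 + 66*72 = sqrt(465)/10 + 4752 = 4752 + sqrt(465)/10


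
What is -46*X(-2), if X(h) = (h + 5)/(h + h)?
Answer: 69/2 ≈ 34.500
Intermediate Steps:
X(h) = (5 + h)/(2*h) (X(h) = (5 + h)/((2*h)) = (5 + h)*(1/(2*h)) = (5 + h)/(2*h))
-46*X(-2) = -23*(5 - 2)/(-2) = -23*(-1)*3/2 = -46*(-3/4) = 69/2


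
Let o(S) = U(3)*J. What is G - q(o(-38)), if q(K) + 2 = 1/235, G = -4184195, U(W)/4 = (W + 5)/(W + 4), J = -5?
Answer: -983285356/235 ≈ -4.1842e+6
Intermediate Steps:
U(W) = 4*(5 + W)/(4 + W) (U(W) = 4*((W + 5)/(W + 4)) = 4*((5 + W)/(4 + W)) = 4*(5 + W)/(4 + W))
o(S) = -160/7 (o(S) = (4*(5 + 3)/(4 + 3))*(-5) = (4*8/7)*(-5) = (4*(⅐)*8)*(-5) = (32/7)*(-5) = -160/7)
q(K) = -469/235 (q(K) = -2 + 1/235 = -469/235)
G - q(o(-38)) = -4184195 - 1*(-469/235) = -4184195 + 469/235 = -983285356/235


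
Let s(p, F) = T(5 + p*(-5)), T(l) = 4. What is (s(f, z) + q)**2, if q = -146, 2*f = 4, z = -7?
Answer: 20164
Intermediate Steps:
f = 2 (f = (1/2)*4 = 2)
s(p, F) = 4
(s(f, z) + q)**2 = (4 - 146)**2 = (-142)**2 = 20164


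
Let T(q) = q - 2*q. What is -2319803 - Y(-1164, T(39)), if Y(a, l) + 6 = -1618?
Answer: -2318179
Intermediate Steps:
T(q) = -q
Y(a, l) = -1624 (Y(a, l) = -6 - 1618 = -1624)
-2319803 - Y(-1164, T(39)) = -2319803 - 1*(-1624) = -2319803 + 1624 = -2318179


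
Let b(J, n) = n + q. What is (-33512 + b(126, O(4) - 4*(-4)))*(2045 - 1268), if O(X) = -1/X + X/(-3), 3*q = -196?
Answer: -104313545/4 ≈ -2.6078e+7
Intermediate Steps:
q = -196/3 (q = (⅓)*(-196) = -196/3 ≈ -65.333)
O(X) = -1/X - X/3 (O(X) = -1/X + X*(-⅓) = -1/X - X/3)
b(J, n) = -196/3 + n (b(J, n) = n - 196/3 = -196/3 + n)
(-33512 + b(126, O(4) - 4*(-4)))*(2045 - 1268) = (-33512 + (-196/3 + ((-1/4 - ⅓*4) - 4*(-4))))*(2045 - 1268) = (-33512 + (-196/3 + ((-1*¼ - 4/3) + 16)))*777 = (-33512 + (-196/3 + ((-¼ - 4/3) + 16)))*777 = (-33512 + (-196/3 + (-19/12 + 16)))*777 = (-33512 + (-196/3 + 173/12))*777 = (-33512 - 611/12)*777 = -402755/12*777 = -104313545/4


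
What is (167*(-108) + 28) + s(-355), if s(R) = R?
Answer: -18363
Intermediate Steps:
(167*(-108) + 28) + s(-355) = (167*(-108) + 28) - 355 = (-18036 + 28) - 355 = -18008 - 355 = -18363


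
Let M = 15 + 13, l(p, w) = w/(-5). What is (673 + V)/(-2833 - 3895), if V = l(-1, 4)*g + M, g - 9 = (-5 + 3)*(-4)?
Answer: -3437/33640 ≈ -0.10217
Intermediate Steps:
l(p, w) = -w/5 (l(p, w) = w*(-1/5) = -w/5)
g = 17 (g = 9 + (-5 + 3)*(-4) = 9 - 2*(-4) = 9 + 8 = 17)
M = 28
V = 72/5 (V = -1/5*4*17 + 28 = -4/5*17 + 28 = -68/5 + 28 = 72/5 ≈ 14.400)
(673 + V)/(-2833 - 3895) = (673 + 72/5)/(-2833 - 3895) = (3437/5)/(-6728) = (3437/5)*(-1/6728) = -3437/33640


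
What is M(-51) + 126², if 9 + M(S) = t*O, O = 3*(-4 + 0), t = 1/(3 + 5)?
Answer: 31731/2 ≈ 15866.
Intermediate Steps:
t = ⅛ (t = 1/8 = ⅛ ≈ 0.12500)
O = -12 (O = 3*(-4) = -12)
M(S) = -21/2 (M(S) = -9 + (⅛)*(-12) = -9 - 3/2 = -21/2)
M(-51) + 126² = -21/2 + 126² = -21/2 + 15876 = 31731/2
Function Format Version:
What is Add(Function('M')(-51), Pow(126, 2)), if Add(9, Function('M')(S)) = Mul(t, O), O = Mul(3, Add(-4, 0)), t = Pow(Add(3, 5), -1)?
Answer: Rational(31731, 2) ≈ 15866.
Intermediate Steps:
t = Rational(1, 8) (t = Pow(8, -1) = Rational(1, 8) ≈ 0.12500)
O = -12 (O = Mul(3, -4) = -12)
Function('M')(S) = Rational(-21, 2) (Function('M')(S) = Add(-9, Mul(Rational(1, 8), -12)) = Add(-9, Rational(-3, 2)) = Rational(-21, 2))
Add(Function('M')(-51), Pow(126, 2)) = Add(Rational(-21, 2), Pow(126, 2)) = Add(Rational(-21, 2), 15876) = Rational(31731, 2)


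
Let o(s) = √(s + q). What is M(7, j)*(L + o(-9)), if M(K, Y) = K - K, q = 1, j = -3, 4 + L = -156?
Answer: 0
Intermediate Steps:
L = -160 (L = -4 - 156 = -160)
M(K, Y) = 0
o(s) = √(1 + s) (o(s) = √(s + 1) = √(1 + s))
M(7, j)*(L + o(-9)) = 0*(-160 + √(1 - 9)) = 0*(-160 + √(-8)) = 0*(-160 + 2*I*√2) = 0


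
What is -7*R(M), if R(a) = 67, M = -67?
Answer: -469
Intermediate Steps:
-7*R(M) = -7*67 = -469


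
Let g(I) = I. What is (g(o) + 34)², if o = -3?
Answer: 961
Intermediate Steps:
(g(o) + 34)² = (-3 + 34)² = 31² = 961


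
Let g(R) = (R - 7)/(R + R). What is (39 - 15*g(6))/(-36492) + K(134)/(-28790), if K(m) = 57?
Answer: -6477683/2101209360 ≈ -0.0030828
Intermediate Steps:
g(R) = (-7 + R)/(2*R) (g(R) = (-7 + R)/((2*R)) = (-7 + R)*(1/(2*R)) = (-7 + R)/(2*R))
(39 - 15*g(6))/(-36492) + K(134)/(-28790) = (39 - 15*(-7 + 6)/(2*6))/(-36492) + 57/(-28790) = (39 - 15*(-1)/(2*6))*(-1/36492) + 57*(-1/28790) = (39 - 15*(-1/12))*(-1/36492) - 57/28790 = (39 + 5/4)*(-1/36492) - 57/28790 = (161/4)*(-1/36492) - 57/28790 = -161/145968 - 57/28790 = -6477683/2101209360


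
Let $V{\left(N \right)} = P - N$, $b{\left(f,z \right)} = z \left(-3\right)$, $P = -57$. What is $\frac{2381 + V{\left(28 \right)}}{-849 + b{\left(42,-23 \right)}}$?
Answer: $- \frac{574}{195} \approx -2.9436$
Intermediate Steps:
$b{\left(f,z \right)} = - 3 z$
$V{\left(N \right)} = -57 - N$
$\frac{2381 + V{\left(28 \right)}}{-849 + b{\left(42,-23 \right)}} = \frac{2381 - 85}{-849 - -69} = \frac{2381 - 85}{-849 + 69} = \frac{2381 - 85}{-780} = 2296 \left(- \frac{1}{780}\right) = - \frac{574}{195}$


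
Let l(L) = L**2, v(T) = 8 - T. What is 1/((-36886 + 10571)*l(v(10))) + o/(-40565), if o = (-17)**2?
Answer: -320639/44946020 ≈ -0.0071339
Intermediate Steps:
o = 289
1/((-36886 + 10571)*l(v(10))) + o/(-40565) = 1/((-36886 + 10571)*((8 - 1*10)**2)) + 289/(-40565) = 1/((-26315)*((8 - 10)**2)) + 289*(-1/40565) = -1/(26315*((-2)**2)) - 289/40565 = -1/26315/4 - 289/40565 = -1/26315*1/4 - 289/40565 = -1/105260 - 289/40565 = -320639/44946020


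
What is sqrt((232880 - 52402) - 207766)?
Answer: 6*I*sqrt(758) ≈ 165.19*I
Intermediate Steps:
sqrt((232880 - 52402) - 207766) = sqrt(180478 - 207766) = sqrt(-27288) = 6*I*sqrt(758)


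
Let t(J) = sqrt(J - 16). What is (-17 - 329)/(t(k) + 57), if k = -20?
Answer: -6574/1095 + 692*I/1095 ≈ -6.0037 + 0.63196*I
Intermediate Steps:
t(J) = sqrt(-16 + J)
(-17 - 329)/(t(k) + 57) = (-17 - 329)/(sqrt(-16 - 20) + 57) = -346/(sqrt(-36) + 57) = -346/(6*I + 57) = -346*(57 - 6*I)/3285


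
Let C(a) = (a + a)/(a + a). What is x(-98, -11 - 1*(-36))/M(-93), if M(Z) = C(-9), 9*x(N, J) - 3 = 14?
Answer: 17/9 ≈ 1.8889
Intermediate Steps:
x(N, J) = 17/9 (x(N, J) = 1/3 + (1/9)*14 = 1/3 + 14/9 = 17/9)
C(a) = 1 (C(a) = (2*a)/((2*a)) = (2*a)*(1/(2*a)) = 1)
M(Z) = 1
x(-98, -11 - 1*(-36))/M(-93) = (17/9)/1 = (17/9)*1 = 17/9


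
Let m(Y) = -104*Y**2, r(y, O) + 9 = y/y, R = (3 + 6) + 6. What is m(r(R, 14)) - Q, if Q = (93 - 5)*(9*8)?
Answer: -12992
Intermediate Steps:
R = 15 (R = 9 + 6 = 15)
r(y, O) = -8 (r(y, O) = -9 + y/y = -9 + 1 = -8)
Q = 6336 (Q = 88*72 = 6336)
m(r(R, 14)) - Q = -104*(-8)**2 - 1*6336 = -104*64 - 6336 = -6656 - 6336 = -12992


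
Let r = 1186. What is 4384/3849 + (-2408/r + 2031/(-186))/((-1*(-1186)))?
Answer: 189329479243/167833628124 ≈ 1.1281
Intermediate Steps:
4384/3849 + (-2408/r + 2031/(-186))/((-1*(-1186))) = 4384/3849 + (-2408/1186 + 2031/(-186))/((-1*(-1186))) = 4384*(1/3849) + (-2408*1/1186 + 2031*(-1/186))/1186 = 4384/3849 + (-1204/593 - 677/62)*(1/1186) = 4384/3849 - 476109/36766*1/1186 = 4384/3849 - 476109/43604476 = 189329479243/167833628124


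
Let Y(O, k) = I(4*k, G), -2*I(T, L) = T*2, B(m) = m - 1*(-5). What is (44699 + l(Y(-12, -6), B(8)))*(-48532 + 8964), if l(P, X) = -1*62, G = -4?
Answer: -1766196816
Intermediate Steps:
B(m) = 5 + m (B(m) = m + 5 = 5 + m)
I(T, L) = -T (I(T, L) = -T*2/2 = -T)
Y(O, k) = -4*k
l(P, X) = -62
(44699 + l(Y(-12, -6), B(8)))*(-48532 + 8964) = (44699 - 62)*(-48532 + 8964) = 44637*(-39568) = -1766196816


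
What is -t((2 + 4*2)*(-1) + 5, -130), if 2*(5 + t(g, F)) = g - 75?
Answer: 45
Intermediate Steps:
t(g, F) = -85/2 + g/2 (t(g, F) = -5 + (g - 75)/2 = -5 + (-75 + g)/2 = -5 + (-75/2 + g/2) = -85/2 + g/2)
-t((2 + 4*2)*(-1) + 5, -130) = -(-85/2 + ((2 + 4*2)*(-1) + 5)/2) = -(-85/2 + ((2 + 8)*(-1) + 5)/2) = -(-85/2 + (10*(-1) + 5)/2) = -(-85/2 + (-10 + 5)/2) = -(-85/2 + (½)*(-5)) = -(-85/2 - 5/2) = -1*(-45) = 45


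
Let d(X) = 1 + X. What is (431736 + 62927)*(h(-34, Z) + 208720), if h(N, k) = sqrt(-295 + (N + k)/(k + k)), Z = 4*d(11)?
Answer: 103246061360 + 494663*I*sqrt(42459)/12 ≈ 1.0325e+11 + 8.494e+6*I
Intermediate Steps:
Z = 48 (Z = 4*(1 + 11) = 4*12 = 48)
h(N, k) = sqrt(-295 + (N + k)/(2*k)) (h(N, k) = sqrt(-295 + (N + k)/((2*k))) = sqrt(-295 + (N + k)*(1/(2*k))) = sqrt(-295 + (N + k)/(2*k)))
(431736 + 62927)*(h(-34, Z) + 208720) = (431736 + 62927)*(sqrt(-1178 + 2*(-34)/48)/2 + 208720) = 494663*(sqrt(-1178 + 2*(-34)*(1/48))/2 + 208720) = 494663*(sqrt(-1178 - 17/12)/2 + 208720) = 494663*(sqrt(-14153/12)/2 + 208720) = 494663*((I*sqrt(42459)/6)/2 + 208720) = 494663*(I*sqrt(42459)/12 + 208720) = 494663*(208720 + I*sqrt(42459)/12) = 103246061360 + 494663*I*sqrt(42459)/12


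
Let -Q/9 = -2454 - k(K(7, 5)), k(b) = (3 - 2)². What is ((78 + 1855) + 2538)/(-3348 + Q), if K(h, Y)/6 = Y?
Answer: 4471/18747 ≈ 0.23849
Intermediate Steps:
K(h, Y) = 6*Y
k(b) = 1 (k(b) = 1² = 1)
Q = 22095 (Q = -9*(-2454 - 1*1) = -9*(-2454 - 1) = -9*(-2455) = 22095)
((78 + 1855) + 2538)/(-3348 + Q) = ((78 + 1855) + 2538)/(-3348 + 22095) = (1933 + 2538)/18747 = 4471*(1/18747) = 4471/18747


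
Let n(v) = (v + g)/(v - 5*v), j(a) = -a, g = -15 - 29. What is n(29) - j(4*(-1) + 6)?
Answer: 247/116 ≈ 2.1293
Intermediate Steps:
g = -44
n(v) = -(-44 + v)/(4*v) (n(v) = (v - 44)/(v - 5*v) = (-44 + v)/((-4*v)) = (-44 + v)*(-1/(4*v)) = -(-44 + v)/(4*v))
n(29) - j(4*(-1) + 6) = (1/4)*(44 - 1*29)/29 - (-1)*(4*(-1) + 6) = (1/4)*(1/29)*(44 - 29) - (-1)*(-4 + 6) = (1/4)*(1/29)*15 - (-1)*2 = 15/116 - 1*(-2) = 15/116 + 2 = 247/116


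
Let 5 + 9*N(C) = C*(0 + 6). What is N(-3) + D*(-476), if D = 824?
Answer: -3530039/9 ≈ -3.9223e+5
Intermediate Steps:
N(C) = -5/9 + 2*C/3 (N(C) = -5/9 + (C*(0 + 6))/9 = -5/9 + (C*6)/9 = -5/9 + (6*C)/9 = -5/9 + 2*C/3)
N(-3) + D*(-476) = (-5/9 + (⅔)*(-3)) + 824*(-476) = (-5/9 - 2) - 392224 = -23/9 - 392224 = -3530039/9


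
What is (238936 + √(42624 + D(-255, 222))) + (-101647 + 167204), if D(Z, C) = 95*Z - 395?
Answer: 304493 + 2*√4501 ≈ 3.0463e+5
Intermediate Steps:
D(Z, C) = -395 + 95*Z
(238936 + √(42624 + D(-255, 222))) + (-101647 + 167204) = (238936 + √(42624 + (-395 + 95*(-255)))) + (-101647 + 167204) = (238936 + √(42624 + (-395 - 24225))) + 65557 = (238936 + √(42624 - 24620)) + 65557 = (238936 + √18004) + 65557 = (238936 + 2*√4501) + 65557 = 304493 + 2*√4501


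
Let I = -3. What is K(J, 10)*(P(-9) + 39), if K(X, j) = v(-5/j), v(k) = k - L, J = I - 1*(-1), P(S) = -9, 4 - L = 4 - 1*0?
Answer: -15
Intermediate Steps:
L = 0 (L = 4 - (4 - 1*0) = 4 - (4 + 0) = 4 - 1*4 = 4 - 4 = 0)
J = -2 (J = -3 - 1*(-1) = -3 + 1 = -2)
v(k) = k (v(k) = k - 1*0 = k + 0 = k)
K(X, j) = -5/j
K(J, 10)*(P(-9) + 39) = (-5/10)*(-9 + 39) = -5*1/10*30 = -1/2*30 = -15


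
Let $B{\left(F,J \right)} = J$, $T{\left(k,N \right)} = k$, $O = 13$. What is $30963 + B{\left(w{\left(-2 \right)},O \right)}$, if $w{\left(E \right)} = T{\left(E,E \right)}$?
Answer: $30976$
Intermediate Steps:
$w{\left(E \right)} = E$
$30963 + B{\left(w{\left(-2 \right)},O \right)} = 30963 + 13 = 30976$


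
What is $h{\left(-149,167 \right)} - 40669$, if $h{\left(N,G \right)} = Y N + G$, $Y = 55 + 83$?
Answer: $-61064$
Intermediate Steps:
$Y = 138$
$h{\left(N,G \right)} = G + 138 N$ ($h{\left(N,G \right)} = 138 N + G = G + 138 N$)
$h{\left(-149,167 \right)} - 40669 = \left(167 + 138 \left(-149\right)\right) - 40669 = \left(167 - 20562\right) - 40669 = -20395 - 40669 = -61064$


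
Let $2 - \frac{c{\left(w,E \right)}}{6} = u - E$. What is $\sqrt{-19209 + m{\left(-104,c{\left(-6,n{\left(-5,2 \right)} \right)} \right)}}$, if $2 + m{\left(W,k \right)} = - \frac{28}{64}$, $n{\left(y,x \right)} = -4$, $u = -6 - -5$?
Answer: $\frac{i \sqrt{307383}}{4} \approx 138.61 i$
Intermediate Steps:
$u = -1$ ($u = -6 + 5 = -1$)
$c{\left(w,E \right)} = 18 + 6 E$ ($c{\left(w,E \right)} = 12 - 6 \left(-1 - E\right) = 12 + \left(6 + 6 E\right) = 18 + 6 E$)
$m{\left(W,k \right)} = - \frac{39}{16}$ ($m{\left(W,k \right)} = -2 - \frac{28}{64} = -2 - \frac{7}{16} = - \frac{39}{16}$)
$\sqrt{-19209 + m{\left(-104,c{\left(-6,n{\left(-5,2 \right)} \right)} \right)}} = \sqrt{-19209 - \frac{39}{16}} = \sqrt{- \frac{307383}{16}} = \frac{i \sqrt{307383}}{4}$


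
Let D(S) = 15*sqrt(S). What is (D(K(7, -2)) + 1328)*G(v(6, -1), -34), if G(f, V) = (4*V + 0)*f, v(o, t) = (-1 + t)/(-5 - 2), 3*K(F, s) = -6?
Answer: -361216/7 - 4080*I*sqrt(2)/7 ≈ -51602.0 - 824.28*I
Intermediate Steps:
K(F, s) = -2 (K(F, s) = (1/3)*(-6) = -2)
v(o, t) = 1/7 - t/7 (v(o, t) = (-1 + t)/(-7) = (-1 + t)*(-1/7) = 1/7 - t/7)
G(f, V) = 4*V*f (G(f, V) = (4*V)*f = 4*V*f)
(D(K(7, -2)) + 1328)*G(v(6, -1), -34) = (15*sqrt(-2) + 1328)*(4*(-34)*(1/7 - 1/7*(-1))) = (15*(I*sqrt(2)) + 1328)*(4*(-34)*(1/7 + 1/7)) = (15*I*sqrt(2) + 1328)*(4*(-34)*(2/7)) = (1328 + 15*I*sqrt(2))*(-272/7) = -361216/7 - 4080*I*sqrt(2)/7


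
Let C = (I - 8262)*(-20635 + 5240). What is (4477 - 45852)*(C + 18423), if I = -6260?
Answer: -9250813362875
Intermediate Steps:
C = 223566190 (C = (-6260 - 8262)*(-20635 + 5240) = -14522*(-15395) = 223566190)
(4477 - 45852)*(C + 18423) = (4477 - 45852)*(223566190 + 18423) = -41375*223584613 = -9250813362875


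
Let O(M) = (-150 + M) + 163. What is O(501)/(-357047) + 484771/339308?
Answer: 172911626925/121148903476 ≈ 1.4273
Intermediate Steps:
O(M) = 13 + M
O(501)/(-357047) + 484771/339308 = (13 + 501)/(-357047) + 484771/339308 = 514*(-1/357047) + 484771*(1/339308) = -514/357047 + 484771/339308 = 172911626925/121148903476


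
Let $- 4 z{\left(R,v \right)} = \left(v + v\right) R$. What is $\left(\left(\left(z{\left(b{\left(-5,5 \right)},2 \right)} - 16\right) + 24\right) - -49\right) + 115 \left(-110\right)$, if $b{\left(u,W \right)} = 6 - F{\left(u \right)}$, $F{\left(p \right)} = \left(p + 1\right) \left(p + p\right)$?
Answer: $-12559$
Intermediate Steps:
$F{\left(p \right)} = 2 p \left(1 + p\right)$ ($F{\left(p \right)} = \left(1 + p\right) 2 p = 2 p \left(1 + p\right)$)
$b{\left(u,W \right)} = 6 - 2 u \left(1 + u\right)$
$z{\left(R,v \right)} = - \frac{R v}{2}$ ($z{\left(R,v \right)} = - \frac{\left(v + v\right) R}{4} = - \frac{2 v R}{4} = - \frac{2 R v}{4} = - \frac{R v}{2}$)
$\left(\left(\left(z{\left(b{\left(-5,5 \right)},2 \right)} - 16\right) + 24\right) - -49\right) + 115 \left(-110\right) = \left(\left(\left(\left(- \frac{1}{2}\right) \left(6 - - 10 \left(1 - 5\right)\right) 2 - 16\right) + 24\right) - -49\right) + 115 \left(-110\right) = \left(\left(\left(\left(- \frac{1}{2}\right) \left(6 - \left(-10\right) \left(-4\right)\right) 2 - 16\right) + 24\right) + 49\right) - 12650 = \left(\left(\left(\left(- \frac{1}{2}\right) \left(6 - 40\right) 2 - 16\right) + 24\right) + 49\right) - 12650 = \left(\left(\left(\left(- \frac{1}{2}\right) \left(-34\right) 2 - 16\right) + 24\right) + 49\right) - 12650 = \left(\left(\left(34 - 16\right) + 24\right) + 49\right) - 12650 = \left(\left(18 + 24\right) + 49\right) - 12650 = \left(42 + 49\right) - 12650 = 91 - 12650 = -12559$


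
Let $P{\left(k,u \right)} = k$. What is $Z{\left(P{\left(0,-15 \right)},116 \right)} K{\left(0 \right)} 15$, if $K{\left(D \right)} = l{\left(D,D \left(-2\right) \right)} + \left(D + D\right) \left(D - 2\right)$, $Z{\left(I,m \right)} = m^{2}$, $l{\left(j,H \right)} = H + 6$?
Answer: $1211040$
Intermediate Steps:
$l{\left(j,H \right)} = 6 + H$
$K{\left(D \right)} = 6 - 2 D + 2 D \left(-2 + D\right)$ ($K{\left(D \right)} = \left(6 + D \left(-2\right)\right) + \left(D + D\right) \left(D - 2\right) = \left(6 - 2 D\right) + 2 D \left(-2 + D\right) = 6 - 2 D + 2 D \left(-2 + D\right)$)
$Z{\left(P{\left(0,-15 \right)},116 \right)} K{\left(0 \right)} 15 = 116^{2} \left(6 - 0 + 2 \cdot 0^{2}\right) 15 = 13456 \left(6 + 0 + 2 \cdot 0\right) 15 = 13456 \left(6 + 0 + 0\right) 15 = 13456 \cdot 6 \cdot 15 = 13456 \cdot 90 = 1211040$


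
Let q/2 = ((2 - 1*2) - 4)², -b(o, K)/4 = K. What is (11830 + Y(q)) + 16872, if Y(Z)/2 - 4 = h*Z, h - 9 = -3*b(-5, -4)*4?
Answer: 16998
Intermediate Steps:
b(o, K) = -4*K
q = 32 (q = 2*((2 - 1*2) - 4)² = 2*((2 - 2) - 4)² = 2*(0 - 4)² = 2*(-4)² = 2*16 = 32)
h = -183 (h = 9 - (-12)*(-4)*4 = 9 - 3*16*4 = 9 - 48*4 = 9 - 192 = -183)
Y(Z) = 8 - 366*Z (Y(Z) = 8 + 2*(-183*Z) = 8 - 366*Z)
(11830 + Y(q)) + 16872 = (11830 + (8 - 366*32)) + 16872 = (11830 + (8 - 11712)) + 16872 = (11830 - 11704) + 16872 = 126 + 16872 = 16998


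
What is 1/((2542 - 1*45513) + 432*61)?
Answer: -1/16619 ≈ -6.0172e-5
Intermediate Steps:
1/((2542 - 1*45513) + 432*61) = 1/((2542 - 45513) + 26352) = 1/(-42971 + 26352) = 1/(-16619) = -1/16619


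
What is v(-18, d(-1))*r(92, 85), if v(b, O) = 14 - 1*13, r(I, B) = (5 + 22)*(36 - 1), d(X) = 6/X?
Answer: 945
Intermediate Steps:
r(I, B) = 945 (r(I, B) = 27*35 = 945)
v(b, O) = 1 (v(b, O) = 14 - 13 = 1)
v(-18, d(-1))*r(92, 85) = 1*945 = 945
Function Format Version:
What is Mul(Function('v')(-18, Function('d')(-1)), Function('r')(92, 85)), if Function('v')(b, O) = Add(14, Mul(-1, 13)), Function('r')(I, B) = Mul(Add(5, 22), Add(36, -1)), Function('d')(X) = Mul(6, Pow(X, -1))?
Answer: 945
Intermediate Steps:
Function('r')(I, B) = 945 (Function('r')(I, B) = Mul(27, 35) = 945)
Function('v')(b, O) = 1 (Function('v')(b, O) = Add(14, -13) = 1)
Mul(Function('v')(-18, Function('d')(-1)), Function('r')(92, 85)) = Mul(1, 945) = 945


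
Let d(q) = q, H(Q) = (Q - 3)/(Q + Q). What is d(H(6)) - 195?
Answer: -779/4 ≈ -194.75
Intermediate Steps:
H(Q) = (-3 + Q)/(2*Q) (H(Q) = (-3 + Q)/((2*Q)) = (-3 + Q)*(1/(2*Q)) = (-3 + Q)/(2*Q))
d(H(6)) - 195 = (1/2)*(-3 + 6)/6 - 195 = (1/2)*(1/6)*3 - 195 = 1/4 - 195 = -779/4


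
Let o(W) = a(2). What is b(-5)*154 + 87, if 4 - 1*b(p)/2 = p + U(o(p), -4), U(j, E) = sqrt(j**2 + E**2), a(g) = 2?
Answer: 2859 - 616*sqrt(5) ≈ 1481.6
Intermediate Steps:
o(W) = 2
U(j, E) = sqrt(E**2 + j**2)
b(p) = 8 - 4*sqrt(5) - 2*p (b(p) = 8 - 2*(p + sqrt((-4)**2 + 2**2)) = 8 - 2*(p + sqrt(16 + 4)) = 8 - 2*(p + sqrt(20)) = 8 - 2*(p + 2*sqrt(5)) = 8 + (-4*sqrt(5) - 2*p) = 8 - 4*sqrt(5) - 2*p)
b(-5)*154 + 87 = (8 - 4*sqrt(5) - 2*(-5))*154 + 87 = (8 - 4*sqrt(5) + 10)*154 + 87 = (18 - 4*sqrt(5))*154 + 87 = (2772 - 616*sqrt(5)) + 87 = 2859 - 616*sqrt(5)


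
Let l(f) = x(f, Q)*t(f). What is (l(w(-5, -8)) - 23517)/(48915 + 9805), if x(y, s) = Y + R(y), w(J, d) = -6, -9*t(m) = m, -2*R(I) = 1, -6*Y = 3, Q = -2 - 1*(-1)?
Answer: -70553/176160 ≈ -0.40051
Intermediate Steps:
Q = -1 (Q = -2 + 1 = -1)
Y = -½ (Y = -⅙*3 = -½ ≈ -0.50000)
R(I) = -½ (R(I) = -½*1 = -½)
t(m) = -m/9
x(y, s) = -1 (x(y, s) = -½ - ½ = -1)
l(f) = f/9 (l(f) = -(-1)*f/9 = f/9)
(l(w(-5, -8)) - 23517)/(48915 + 9805) = ((⅑)*(-6) - 23517)/(48915 + 9805) = (-⅔ - 23517)/58720 = -70553/3*1/58720 = -70553/176160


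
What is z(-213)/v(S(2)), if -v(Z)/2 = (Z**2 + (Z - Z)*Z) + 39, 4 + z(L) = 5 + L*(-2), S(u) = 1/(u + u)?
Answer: -3416/625 ≈ -5.4656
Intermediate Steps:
S(u) = 1/(2*u)
z(L) = 1 - 2*L (z(L) = -4 + (5 + L*(-2)) = -4 + (5 - 2*L) = 1 - 2*L)
v(Z) = -78 - 2*Z**2 (v(Z) = -2*((Z**2 + (Z - Z)*Z) + 39) = -2*((Z**2 + 0*Z) + 39) = -2*((Z**2 + 0) + 39) = -2*(Z**2 + 39) = -2*(39 + Z**2) = -78 - 2*Z**2)
z(-213)/v(S(2)) = (1 - 2*(-213))/(-78 - 2*((1/2)/2)**2) = (1 + 426)/(-78 - 2*((1/2)*(1/2))**2) = 427/(-78 - 2*(1/4)**2) = 427/(-78 - 2*1/16) = 427/(-78 - 1/8) = 427/(-625/8) = 427*(-8/625) = -3416/625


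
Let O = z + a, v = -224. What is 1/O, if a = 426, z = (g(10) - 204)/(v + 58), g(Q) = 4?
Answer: 83/35458 ≈ 0.0023408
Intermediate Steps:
z = 100/83 (z = (4 - 204)/(-224 + 58) = -200/(-166) = -200*(-1/166) = 100/83 ≈ 1.2048)
O = 35458/83 (O = 100/83 + 426 = 35458/83 ≈ 427.20)
1/O = 1/(35458/83) = 83/35458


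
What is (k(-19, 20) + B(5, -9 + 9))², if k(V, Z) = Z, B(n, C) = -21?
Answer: 1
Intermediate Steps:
(k(-19, 20) + B(5, -9 + 9))² = (20 - 21)² = (-1)² = 1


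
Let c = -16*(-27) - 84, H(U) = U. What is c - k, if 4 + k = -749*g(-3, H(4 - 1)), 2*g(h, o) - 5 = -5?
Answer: 352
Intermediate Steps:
g(h, o) = 0 (g(h, o) = 5/2 + (½)*(-5) = 5/2 - 5/2 = 0)
k = -4 (k = -4 - 749*0 = -4 + 0 = -4)
c = 348 (c = 432 - 84 = 348)
c - k = 348 - 1*(-4) = 348 + 4 = 352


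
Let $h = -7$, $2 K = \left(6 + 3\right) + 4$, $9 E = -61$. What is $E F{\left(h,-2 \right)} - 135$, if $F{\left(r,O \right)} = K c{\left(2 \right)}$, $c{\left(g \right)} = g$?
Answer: $- \frac{2008}{9} \approx -223.11$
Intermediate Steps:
$E = - \frac{61}{9}$ ($E = \frac{1}{9} \left(-61\right) = - \frac{61}{9} \approx -6.7778$)
$K = \frac{13}{2}$ ($K = \frac{\left(6 + 3\right) + 4}{2} = \frac{9 + 4}{2} = \frac{1}{2} \cdot 13 = \frac{13}{2} \approx 6.5$)
$F{\left(r,O \right)} = 13$ ($F{\left(r,O \right)} = \frac{13}{2} \cdot 2 = 13$)
$E F{\left(h,-2 \right)} - 135 = \left(- \frac{61}{9}\right) 13 - 135 = - \frac{793}{9} - 135 = - \frac{2008}{9}$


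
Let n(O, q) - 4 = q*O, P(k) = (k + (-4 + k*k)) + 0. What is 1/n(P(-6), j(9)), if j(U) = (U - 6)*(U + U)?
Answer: 1/1408 ≈ 0.00071023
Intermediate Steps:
j(U) = 2*U*(-6 + U) (j(U) = (-6 + U)*(2*U) = 2*U*(-6 + U))
P(k) = -4 + k + k² (P(k) = (k + (-4 + k²)) + 0 = (-4 + k + k²) + 0 = -4 + k + k²)
n(O, q) = 4 + O*q (n(O, q) = 4 + q*O = 4 + O*q)
1/n(P(-6), j(9)) = 1/(4 + (-4 - 6 + (-6)²)*(2*9*(-6 + 9))) = 1/(4 + (-4 - 6 + 36)*(2*9*3)) = 1/(4 + 26*54) = 1/(4 + 1404) = 1/1408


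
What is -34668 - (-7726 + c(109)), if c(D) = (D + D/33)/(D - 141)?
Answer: -14223523/528 ≈ -26939.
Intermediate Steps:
c(D) = 34*D/(33*(-141 + D)) (c(D) = (D + D*(1/33))/(-141 + D) = (D + D/33)/(-141 + D) = (34*D/33)/(-141 + D) = 34*D/(33*(-141 + D)))
-34668 - (-7726 + c(109)) = -34668 - (-7726 + (34/33)*109/(-141 + 109)) = -34668 - (-7726 + (34/33)*109/(-32)) = -34668 - (-7726 + (34/33)*109*(-1/32)) = -34668 - (-7726 - 1853/528) = -34668 - 1*(-4081181/528) = -34668 + 4081181/528 = -14223523/528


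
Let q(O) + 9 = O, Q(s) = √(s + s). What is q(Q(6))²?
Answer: 93 - 36*√3 ≈ 30.646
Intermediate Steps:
Q(s) = √2*√s (Q(s) = √(2*s) = √2*√s)
q(O) = -9 + O
q(Q(6))² = (-9 + √2*√6)² = (-9 + 2*√3)²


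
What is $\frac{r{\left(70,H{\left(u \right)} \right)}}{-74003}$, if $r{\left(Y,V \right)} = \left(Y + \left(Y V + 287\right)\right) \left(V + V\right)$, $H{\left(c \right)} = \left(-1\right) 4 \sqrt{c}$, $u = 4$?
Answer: $- \frac{3248}{74003} \approx -0.04389$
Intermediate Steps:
$H{\left(c \right)} = - 4 \sqrt{c}$
$r{\left(Y,V \right)} = 2 V \left(287 + Y + V Y\right)$ ($r{\left(Y,V \right)} = \left(Y + \left(V Y + 287\right)\right) 2 V = \left(Y + \left(287 + V Y\right)\right) 2 V = \left(287 + Y + V Y\right) 2 V = 2 V \left(287 + Y + V Y\right)$)
$\frac{r{\left(70,H{\left(u \right)} \right)}}{-74003} = \frac{2 \left(- 4 \sqrt{4}\right) \left(287 + 70 + - 4 \sqrt{4} \cdot 70\right)}{-74003} = 2 \left(\left(-4\right) 2\right) \left(287 + 70 + \left(-4\right) 2 \cdot 70\right) \left(- \frac{1}{74003}\right) = 2 \left(-8\right) \left(287 + 70 - 560\right) \left(- \frac{1}{74003}\right) = 2 \left(-8\right) \left(-203\right) \left(- \frac{1}{74003}\right) = 3248 \left(- \frac{1}{74003}\right) = - \frac{3248}{74003}$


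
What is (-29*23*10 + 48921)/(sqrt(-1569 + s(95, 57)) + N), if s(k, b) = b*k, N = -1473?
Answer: -20745241/721961 - 42251*sqrt(3846)/2165883 ≈ -29.944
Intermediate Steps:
(-29*23*10 + 48921)/(sqrt(-1569 + s(95, 57)) + N) = (-29*23*10 + 48921)/(sqrt(-1569 + 57*95) - 1473) = (-667*10 + 48921)/(sqrt(-1569 + 5415) - 1473) = (-6670 + 48921)/(sqrt(3846) - 1473) = 42251/(-1473 + sqrt(3846))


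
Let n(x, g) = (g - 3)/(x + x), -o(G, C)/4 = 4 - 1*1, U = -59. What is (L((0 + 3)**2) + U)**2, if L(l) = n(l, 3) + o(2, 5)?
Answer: 5041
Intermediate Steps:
o(G, C) = -12 (o(G, C) = -4*(4 - 1*1) = -4*(4 - 1) = -4*3 = -12)
n(x, g) = (-3 + g)/(2*x) (n(x, g) = (-3 + g)/((2*x)) = (-3 + g)*(1/(2*x)) = (-3 + g)/(2*x))
L(l) = -12 (L(l) = (-3 + 3)/(2*l) - 12 = (1/2)*0/l - 12 = 0 - 12 = -12)
(L((0 + 3)**2) + U)**2 = (-12 - 59)**2 = (-71)**2 = 5041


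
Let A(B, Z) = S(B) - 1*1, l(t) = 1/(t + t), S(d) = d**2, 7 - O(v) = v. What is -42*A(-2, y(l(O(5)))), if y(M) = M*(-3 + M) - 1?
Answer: -126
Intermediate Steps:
O(v) = 7 - v
l(t) = 1/(2*t)
y(M) = -1 + M*(-3 + M)
A(B, Z) = -1 + B**2 (A(B, Z) = B**2 - 1*1 = B**2 - 1 = -1 + B**2)
-42*A(-2, y(l(O(5)))) = -42*(-1 + (-2)**2) = -42*(-1 + 4) = -42*3 = -126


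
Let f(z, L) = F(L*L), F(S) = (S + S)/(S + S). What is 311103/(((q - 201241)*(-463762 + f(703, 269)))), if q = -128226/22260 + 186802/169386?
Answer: 221659850490/66497233669450583 ≈ 3.3334e-6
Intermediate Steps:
q = -29866457/6412470 (q = -128226*1/22260 + 186802*(1/169386) = -3053/530 + 13343/12099 = -29866457/6412470 ≈ -4.6576)
F(S) = 1 (F(S) = (2*S)/((2*S)) = (2*S)*(1/(2*S)) = 1)
f(z, L) = 1
311103/(((q - 201241)*(-463762 + f(703, 269)))) = 311103/(((-29866457/6412470 - 201241)*(-463762 + 1))) = 311103/((-1290481741727/6412470*(-463761))) = 311103/(199491701008351749/2137490) = 311103*(2137490/199491701008351749) = 221659850490/66497233669450583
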